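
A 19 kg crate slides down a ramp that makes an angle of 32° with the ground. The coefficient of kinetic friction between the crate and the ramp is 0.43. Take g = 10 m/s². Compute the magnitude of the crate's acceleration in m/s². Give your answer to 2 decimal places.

1.65 m/s²

Resolving the weight along the incline: the component pulling the crate down the slope is mg sin 32° = 19 × 10 × 0.5299 = 100.681 N, and the normal force is N = mg cos 32° = 19 × 10 × 0.8480 = 161.120 N.
Kinetic friction acts up the slope with magnitude f = μN = 0.43 × 161.120 = 69.282 N.
Net force along the incline is 100.681 − 69.282 = 31.399 N, so a = 31.399 / 19 = 1.6526 m/s².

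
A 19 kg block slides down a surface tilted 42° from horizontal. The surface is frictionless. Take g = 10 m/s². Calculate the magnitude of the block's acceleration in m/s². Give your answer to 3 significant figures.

Resolving the weight along the incline: the component pulling the block down the slope is mg sin 42° = 19 × 10 × 0.6691 = 127.129 N, and the normal force is N = mg cos 42° = 19 × 10 × 0.7431 = 141.189 N.
With no friction the net force along the incline is 127.129 N, so a = g sin 42° = 127.129 / 19 = 6.6910 m/s².

6.69 m/s²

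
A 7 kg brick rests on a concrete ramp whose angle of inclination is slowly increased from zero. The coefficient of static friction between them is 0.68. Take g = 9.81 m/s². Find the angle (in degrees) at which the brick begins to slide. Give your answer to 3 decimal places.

At the threshold of sliding, static friction is at its maximum μ_s N and exactly balances the weight component along the incline: mg sin θ = μ_s mg cos θ.
Hence tan θ = μ_s = 0.68, so θ = arctan(0.68) = 34.2157°.

34.216°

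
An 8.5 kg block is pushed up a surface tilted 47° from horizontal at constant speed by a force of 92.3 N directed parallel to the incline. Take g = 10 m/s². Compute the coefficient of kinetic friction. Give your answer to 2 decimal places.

0.52

At constant speed ΣF = 0 along the incline. The applied 92.3 N acts up the slope; the weight component mg sin 47° = 62.165 N and kinetic friction μN both act down the slope.
So 92.3 = 62.165 + μ × 57.970, giving μ = (92.3 − 62.165) / 57.970 = 0.5198.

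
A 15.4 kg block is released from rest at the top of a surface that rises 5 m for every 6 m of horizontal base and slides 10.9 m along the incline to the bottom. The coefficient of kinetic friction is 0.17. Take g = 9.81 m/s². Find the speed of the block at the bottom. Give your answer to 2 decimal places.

10.44 m/s

The weight component along the incline is mg sin 39.81° = 96.715 N and the normal force is N = mg cos 39.81° = 116.058 N.
Friction up the slope is f = μN = 0.17 × 116.058 = 19.730 N, so the net downslope force is 96.715 − 19.730 = 76.985 N and a = 76.985 / 15.4 = 4.9990 m/s².
Starting from rest over a distance of 10.9 m, v² = 2aL = 2 × 4.9990 × 10.9 = 108.9782, so v = 10.4393 m/s.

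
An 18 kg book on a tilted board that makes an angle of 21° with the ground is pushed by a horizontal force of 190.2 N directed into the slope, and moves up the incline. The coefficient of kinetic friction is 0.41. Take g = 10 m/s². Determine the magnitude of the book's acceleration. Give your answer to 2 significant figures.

0.90 m/s²

The horizontal push has components F cos 21° = 190.2 × 0.9336 = 177.571 N up the incline and F sin 21° = 190.2 × 0.3584 = 68.168 N pressing into the surface.
The normal force is therefore N = mg cos 21° + F sin 21° = 168.048 + 68.168 = 236.216 N, and kinetic friction down the slope is μN = 0.41 × 236.216 = 96.849 N.
Along the incline: F cos 21° − mg sin 21° − μN = ma, so 177.571 − 64.512 − 96.849 = 18 a, giving a = 0.9006 m/s².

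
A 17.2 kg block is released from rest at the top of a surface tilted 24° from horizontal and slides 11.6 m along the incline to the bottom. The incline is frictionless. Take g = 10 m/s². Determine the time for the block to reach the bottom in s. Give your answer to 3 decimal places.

The weight component along the incline is mg sin 24° = 69.959 N and the normal force is N = mg cos 24° = 157.130 N.
With no friction, a = g sin 24° = 4.0674 m/s².
Starting from rest, L = ½at², so t = √(2L/a) = √(2 × 11.6 / 4.0674) = 2.3883 s.

2.388 s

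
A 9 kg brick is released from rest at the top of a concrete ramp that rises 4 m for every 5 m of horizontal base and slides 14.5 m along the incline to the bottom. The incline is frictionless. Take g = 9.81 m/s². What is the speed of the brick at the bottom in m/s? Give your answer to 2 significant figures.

The weight component along the incline is mg sin 38.66° = 55.154 N and the normal force is N = mg cos 38.66° = 68.943 N.
With no friction, a = g sin 38.66° = 6.1283 m/s².
Starting from rest over a distance of 14.5 m, v² = 2aL = 2 × 6.1283 × 14.5 = 177.7207, so v = 13.3312 m/s.

13 m/s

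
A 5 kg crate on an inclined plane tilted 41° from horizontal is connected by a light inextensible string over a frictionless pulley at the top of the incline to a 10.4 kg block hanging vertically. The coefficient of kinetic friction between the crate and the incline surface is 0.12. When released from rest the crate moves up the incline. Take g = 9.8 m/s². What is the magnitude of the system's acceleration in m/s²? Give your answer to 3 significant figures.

4.24 m/s²

For the crate on the incline: the weight component along the slope is m₁g sin 41° = 5 × 9.8 × 0.6561 = 32.149 N and the normal force is N = m₁g cos 41° = 36.981 N.
Kinetic friction opposes the crate's motion up the incline: f = μN = 0.12 × 36.981 = 4.438 N acting down the slope.
Newton's second law for the crate (up-slope positive): T − 32.149 − 4.438 = 5 a. For the hanging block (downward positive): 10.4 × 9.8 − T = 10.4 a.
Adding the two equations eliminates T: 65.333 = 15.4 a, so a = 4.2424 m/s².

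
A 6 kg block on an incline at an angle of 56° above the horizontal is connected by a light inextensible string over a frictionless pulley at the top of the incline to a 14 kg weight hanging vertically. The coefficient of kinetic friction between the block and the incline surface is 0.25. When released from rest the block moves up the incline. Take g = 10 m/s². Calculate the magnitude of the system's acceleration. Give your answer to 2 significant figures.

4.1 m/s²

For the block on the incline: the weight component along the slope is m₁g sin 56° = 6 × 10 × 0.8290 = 49.740 N and the normal force is N = m₁g cos 56° = 33.552 N.
Kinetic friction opposes the block's motion up the incline: f = μN = 0.25 × 33.552 = 8.388 N acting down the slope.
Newton's second law for the block (up-slope positive): T − 49.740 − 8.388 = 6 a. For the hanging weight (downward positive): 14 × 10 − T = 14 a.
Adding the two equations eliminates T: 81.872 = 20 a, so a = 4.0936 m/s².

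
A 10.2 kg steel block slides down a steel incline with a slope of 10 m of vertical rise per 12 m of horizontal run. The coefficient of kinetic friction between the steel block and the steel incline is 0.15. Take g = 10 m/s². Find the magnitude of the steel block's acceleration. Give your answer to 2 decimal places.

5.25 m/s²

Resolving the weight along the incline: the component pulling the steel block down the slope is mg sin 39.81° = 10.2 × 10 × 0.6402 = 65.300 N, and the normal force is N = mg cos 39.81° = 10.2 × 10 × 0.7682 = 78.356 N.
Kinetic friction acts up the slope with magnitude f = μN = 0.15 × 78.356 = 11.753 N.
Net force along the incline is 65.300 − 11.753 = 53.547 N, so a = 53.547 / 10.2 = 5.2497 m/s².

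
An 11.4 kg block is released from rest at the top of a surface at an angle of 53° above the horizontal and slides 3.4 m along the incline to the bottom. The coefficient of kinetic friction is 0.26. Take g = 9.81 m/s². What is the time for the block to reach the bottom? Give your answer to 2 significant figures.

The weight component along the incline is mg sin 53° = 89.315 N and the normal force is N = mg cos 53° = 67.303 N.
Friction up the slope is f = μN = 0.26 × 67.303 = 17.499 N, so the net downslope force is 89.315 − 17.499 = 71.816 N and a = 71.816 / 11.4 = 6.2996 m/s².
Starting from rest, L = ½at², so t = √(2L/a) = √(2 × 3.4 / 6.2996) = 1.0390 s.

1.0 s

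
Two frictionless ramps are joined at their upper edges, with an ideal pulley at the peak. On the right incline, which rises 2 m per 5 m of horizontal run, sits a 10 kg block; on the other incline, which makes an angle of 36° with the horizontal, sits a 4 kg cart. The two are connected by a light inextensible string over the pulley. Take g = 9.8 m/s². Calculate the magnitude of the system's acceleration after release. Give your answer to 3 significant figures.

Resolve each weight along its own incline: the 10 kg mass has component 10 × 9.8 × sin 21.80° = 36.396 N down its slope, and the 4 kg mass has 4 × 9.8 × sin 36° = 23.041 N down its slope.
The 10 kg side's 36.396 N exceeds the other side's 23.041 N, so that mass slides down and the 4 kg mass slides up. Taking that direction as positive, Newton's second law for the whole system gives 36.396 − 23.041 = (10 + 4) a, so a = 13.355 / 14 = 0.9539 m/s².

0.954 m/s²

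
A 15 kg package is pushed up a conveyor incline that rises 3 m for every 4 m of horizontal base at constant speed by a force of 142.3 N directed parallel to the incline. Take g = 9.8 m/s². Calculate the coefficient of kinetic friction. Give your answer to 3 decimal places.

At constant speed ΣF = 0 along the incline. The applied 142.3 N acts up the slope; the weight component mg sin 36.87° = 88.200 N and kinetic friction μN both act down the slope.
So 142.3 = 88.200 + μ × 117.600, giving μ = (142.3 − 88.200) / 117.600 = 0.4600.

0.460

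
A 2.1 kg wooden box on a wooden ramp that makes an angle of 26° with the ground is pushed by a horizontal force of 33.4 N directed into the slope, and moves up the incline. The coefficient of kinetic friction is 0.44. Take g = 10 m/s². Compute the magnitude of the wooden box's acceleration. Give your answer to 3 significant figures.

The horizontal push has components F cos 26° = 33.4 × 0.8988 = 30.020 N up the incline and F sin 26° = 33.4 × 0.4384 = 14.643 N pressing into the surface.
The normal force is therefore N = mg cos 26° + F sin 26° = 18.875 + 14.643 = 33.518 N, and kinetic friction down the slope is μN = 0.44 × 33.518 = 14.748 N.
Along the incline: F cos 26° − mg sin 26° − μN = ma, so 30.020 − 9.206 − 14.748 = 2.1 a, giving a = 2.8886 m/s².

2.89 m/s²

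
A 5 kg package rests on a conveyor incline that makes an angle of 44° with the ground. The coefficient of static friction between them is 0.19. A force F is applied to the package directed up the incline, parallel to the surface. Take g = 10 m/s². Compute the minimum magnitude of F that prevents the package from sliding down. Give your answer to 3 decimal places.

27.899 N

The normal force is N = mg cos 44° = 35.967 N. With F at its minimum the package is on the verge of sliding down, so static friction is at its maximum μ_s N = 0.19 × 35.967 = 6.834 N and acts up the slope.
Equilibrium along the incline: F + μ_s N = mg sin 44°, so F = 34.733 − 6.834 = 27.899 N.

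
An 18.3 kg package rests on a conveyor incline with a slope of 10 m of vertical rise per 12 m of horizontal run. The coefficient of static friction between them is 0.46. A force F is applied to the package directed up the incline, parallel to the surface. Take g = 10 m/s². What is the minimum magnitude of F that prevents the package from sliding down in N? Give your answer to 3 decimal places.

52.485 N

The normal force is N = mg cos 39.81° = 140.584 N. With F at its minimum the package is on the verge of sliding down, so static friction is at its maximum μ_s N = 0.46 × 140.584 = 64.669 N and acts up the slope.
Equilibrium along the incline: F + μ_s N = mg sin 39.81°, so F = 117.154 − 64.669 = 52.485 N.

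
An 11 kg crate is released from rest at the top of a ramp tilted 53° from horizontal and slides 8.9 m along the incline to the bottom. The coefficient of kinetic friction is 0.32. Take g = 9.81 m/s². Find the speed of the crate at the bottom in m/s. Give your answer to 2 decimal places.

10.29 m/s

The weight component along the incline is mg sin 53° = 86.181 N and the normal force is N = mg cos 53° = 64.942 N.
Friction up the slope is f = μN = 0.32 × 64.942 = 20.781 N, so the net downslope force is 86.181 − 20.781 = 65.400 N and a = 65.400 / 11 = 5.9455 m/s².
Starting from rest over a distance of 8.9 m, v² = 2aL = 2 × 5.9455 × 8.9 = 105.8299, so v = 10.2874 m/s.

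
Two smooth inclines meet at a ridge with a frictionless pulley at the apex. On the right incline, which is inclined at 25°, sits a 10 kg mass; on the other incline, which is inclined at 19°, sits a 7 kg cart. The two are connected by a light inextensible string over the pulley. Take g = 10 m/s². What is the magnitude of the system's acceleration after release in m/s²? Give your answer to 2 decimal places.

1.15 m/s²

Resolve each weight along its own incline: the 10 kg mass has component 10 × 10 × sin 25° = 42.262 N down its slope, and the 7 kg mass has 7 × 10 × sin 19° = 22.790 N down its slope.
The 10 kg side's 42.262 N exceeds the other side's 22.790 N, so that mass slides down and the 7 kg mass slides up. Taking that direction as positive, Newton's second law for the whole system gives 42.262 − 22.790 = (10 + 7) a, so a = 19.472 / 17 = 1.1454 m/s².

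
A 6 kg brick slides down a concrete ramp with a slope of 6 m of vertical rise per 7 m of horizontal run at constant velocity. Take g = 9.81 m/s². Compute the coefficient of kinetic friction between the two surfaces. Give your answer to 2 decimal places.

At constant velocity the net force along the incline is zero: mg sin 40.60° = μ mg cos 40.60°.
So μ = tan 40.60° = 0.6508 / 0.7593 = 0.8571.

0.86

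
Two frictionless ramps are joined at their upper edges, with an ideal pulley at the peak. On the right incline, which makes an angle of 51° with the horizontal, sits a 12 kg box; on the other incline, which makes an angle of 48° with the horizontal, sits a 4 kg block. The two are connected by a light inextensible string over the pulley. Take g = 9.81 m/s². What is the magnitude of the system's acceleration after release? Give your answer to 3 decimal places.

Resolve each weight along its own incline: the 12 kg mass has component 12 × 9.81 × sin 51° = 91.486 N down its slope, and the 4 kg mass has 4 × 9.81 × sin 48° = 29.161 N down its slope.
The 12 kg side's 91.486 N exceeds the other side's 29.161 N, so that mass slides down and the 4 kg mass slides up. Taking that direction as positive, Newton's second law for the whole system gives 91.486 − 29.161 = (12 + 4) a, so a = 62.325 / 16 = 3.8953 m/s².

3.895 m/s²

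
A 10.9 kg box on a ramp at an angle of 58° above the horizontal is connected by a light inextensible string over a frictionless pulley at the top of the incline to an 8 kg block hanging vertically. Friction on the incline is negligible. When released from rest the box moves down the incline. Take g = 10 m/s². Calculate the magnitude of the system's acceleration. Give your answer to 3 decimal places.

For the box on the incline: the weight component along the slope is m₁g sin 58° = 10.9 × 10 × 0.8480 = 92.432 N and the normal force is N = m₁g cos 58° = 57.761 N.
Newton's second law for the box (down-slope positive): 92.432 − T = 10.9 a. For the hanging block (upward positive): T − 8 × 10 = 8 a.
Adding the two equations eliminates T: 12.432 = 18.9 a, so a = 0.6578 m/s².

0.658 m/s²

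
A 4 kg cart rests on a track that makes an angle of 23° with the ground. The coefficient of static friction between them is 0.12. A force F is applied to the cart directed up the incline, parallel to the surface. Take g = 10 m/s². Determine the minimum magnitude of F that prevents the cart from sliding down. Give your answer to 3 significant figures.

The normal force is N = mg cos 23° = 36.820 N. With F at its minimum the cart is on the verge of sliding down, so static friction is at its maximum μ_s N = 0.12 × 36.820 = 4.418 N and acts up the slope.
Equilibrium along the incline: F + μ_s N = mg sin 23°, so F = 15.629 − 4.418 = 11.211 N.

11.2 N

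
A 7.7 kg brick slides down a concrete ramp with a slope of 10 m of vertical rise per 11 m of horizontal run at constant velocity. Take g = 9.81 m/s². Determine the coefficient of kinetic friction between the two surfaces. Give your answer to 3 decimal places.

At constant velocity the net force along the incline is zero: mg sin 42.27° = μ mg cos 42.27°.
So μ = tan 42.27° = 0.6727 / 0.7399 = 0.9092.

0.909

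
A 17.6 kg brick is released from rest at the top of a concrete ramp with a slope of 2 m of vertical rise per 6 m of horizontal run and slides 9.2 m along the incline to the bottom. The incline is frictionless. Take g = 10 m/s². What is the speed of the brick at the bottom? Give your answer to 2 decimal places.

7.63 m/s

The weight component along the incline is mg sin 18.43° = 55.656 N and the normal force is N = mg cos 18.43° = 166.968 N.
With no friction, a = g sin 18.43° = 3.1623 m/s².
Starting from rest over a distance of 9.2 m, v² = 2aL = 2 × 3.1623 × 9.2 = 58.1863, so v = 7.6280 m/s.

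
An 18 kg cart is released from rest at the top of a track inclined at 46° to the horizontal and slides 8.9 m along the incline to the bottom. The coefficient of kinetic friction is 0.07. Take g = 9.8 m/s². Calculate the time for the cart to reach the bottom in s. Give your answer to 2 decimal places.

1.65 s

The weight component along the incline is mg sin 46° = 126.892 N and the normal force is N = mg cos 46° = 122.538 N.
Friction up the slope is f = μN = 0.07 × 122.538 = 8.578 N, so the net downslope force is 126.892 − 8.578 = 118.314 N and a = 118.314 / 18 = 6.5730 m/s².
Starting from rest, L = ½at², so t = √(2L/a) = √(2 × 8.9 / 6.5730) = 1.6456 s.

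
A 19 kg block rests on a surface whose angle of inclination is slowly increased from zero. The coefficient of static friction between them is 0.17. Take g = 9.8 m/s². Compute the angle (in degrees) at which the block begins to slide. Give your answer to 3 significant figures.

At the threshold of sliding, static friction is at its maximum μ_s N and exactly balances the weight component along the incline: mg sin θ = μ_s mg cos θ.
Hence tan θ = μ_s = 0.17, so θ = arctan(0.17) = 9.6480°.

9.65°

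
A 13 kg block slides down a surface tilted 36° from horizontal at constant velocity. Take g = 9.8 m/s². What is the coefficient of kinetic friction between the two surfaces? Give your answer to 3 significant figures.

At constant velocity the net force along the incline is zero: mg sin 36° = μ mg cos 36°.
So μ = tan 36° = 0.5878 / 0.8090 = 0.7266.

0.727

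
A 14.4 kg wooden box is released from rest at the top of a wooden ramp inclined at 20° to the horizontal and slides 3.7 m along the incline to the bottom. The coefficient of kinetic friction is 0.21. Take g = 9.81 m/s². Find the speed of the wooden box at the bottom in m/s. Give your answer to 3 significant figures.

The weight component along the incline is mg sin 20° = 48.315 N and the normal force is N = mg cos 20° = 132.745 N.
Friction up the slope is f = μN = 0.21 × 132.745 = 27.876 N, so the net downslope force is 48.315 − 27.876 = 20.439 N and a = 20.439 / 14.4 = 1.4194 m/s².
Starting from rest over a distance of 3.7 m, v² = 2aL = 2 × 1.4194 × 3.7 = 10.5036, so v = 3.2409 m/s.

3.24 m/s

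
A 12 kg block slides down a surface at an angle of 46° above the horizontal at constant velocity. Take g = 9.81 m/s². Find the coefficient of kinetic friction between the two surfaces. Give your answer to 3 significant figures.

At constant velocity the net force along the incline is zero: mg sin 46° = μ mg cos 46°.
So μ = tan 46° = 0.7193 / 0.6947 = 1.0354.

1.04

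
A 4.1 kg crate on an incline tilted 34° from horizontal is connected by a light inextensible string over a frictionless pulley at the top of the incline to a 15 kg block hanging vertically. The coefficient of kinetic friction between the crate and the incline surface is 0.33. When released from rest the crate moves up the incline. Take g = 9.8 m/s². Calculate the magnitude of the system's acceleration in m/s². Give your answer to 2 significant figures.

5.9 m/s²

For the crate on the incline: the weight component along the slope is m₁g sin 34° = 4.1 × 9.8 × 0.5592 = 22.469 N and the normal force is N = m₁g cos 34° = 33.311 N.
Kinetic friction opposes the crate's motion up the incline: f = μN = 0.33 × 33.311 = 10.993 N acting down the slope.
Newton's second law for the crate (up-slope positive): T − 22.469 − 10.993 = 4.1 a. For the hanging block (downward positive): 15 × 9.8 − T = 15 a.
Adding the two equations eliminates T: 113.538 = 19.1 a, so a = 5.9444 m/s².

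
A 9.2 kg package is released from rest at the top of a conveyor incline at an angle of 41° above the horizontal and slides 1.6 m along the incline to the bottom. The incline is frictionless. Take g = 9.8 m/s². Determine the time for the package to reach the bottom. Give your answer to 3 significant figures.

The weight component along the incline is mg sin 41° = 59.150 N and the normal force is N = mg cos 41° = 68.045 N.
With no friction, a = g sin 41° = 6.4294 m/s².
Starting from rest, L = ½at², so t = √(2L/a) = √(2 × 1.6 / 6.4294) = 0.7055 s.

0.705 s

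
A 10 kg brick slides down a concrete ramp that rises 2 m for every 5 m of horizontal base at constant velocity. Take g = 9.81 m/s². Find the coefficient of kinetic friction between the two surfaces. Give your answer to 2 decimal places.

0.40

At constant velocity the net force along the incline is zero: mg sin 21.80° = μ mg cos 21.80°.
So μ = tan 21.80° = 0.3714 / 0.9285 = 0.4000.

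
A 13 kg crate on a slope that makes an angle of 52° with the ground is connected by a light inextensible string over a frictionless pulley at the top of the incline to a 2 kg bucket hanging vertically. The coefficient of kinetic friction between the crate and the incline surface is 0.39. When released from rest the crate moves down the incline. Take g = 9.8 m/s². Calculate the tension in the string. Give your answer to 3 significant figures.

26.3 N

For the crate on the incline: the weight component along the slope is m₁g sin 52° = 13 × 9.8 × 0.7880 = 100.391 N and the normal force is N = m₁g cos 52° = 78.435 N.
Kinetic friction opposes the crate's motion down the incline: f = μN = 0.39 × 78.435 = 30.590 N acting up the slope.
Newton's second law for the crate (down-slope positive): 100.391 − 30.590 − T = 13 a. For the hanging bucket (upward positive): T − 2 × 9.8 = 2 a.
Adding the two equations eliminates T: 50.201 = 15 a, so a = 3.3467 m/s².
Then from the hanging bucket's equation, T = 2 × (9.8 + 3.3467) = 26.293 N.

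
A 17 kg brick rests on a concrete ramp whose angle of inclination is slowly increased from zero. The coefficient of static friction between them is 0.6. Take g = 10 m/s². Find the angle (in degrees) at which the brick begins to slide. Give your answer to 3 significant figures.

At the threshold of sliding, static friction is at its maximum μ_s N and exactly balances the weight component along the incline: mg sin θ = μ_s mg cos θ.
Hence tan θ = μ_s = 0.6, so θ = arctan(0.6) = 30.9638°.

31.0°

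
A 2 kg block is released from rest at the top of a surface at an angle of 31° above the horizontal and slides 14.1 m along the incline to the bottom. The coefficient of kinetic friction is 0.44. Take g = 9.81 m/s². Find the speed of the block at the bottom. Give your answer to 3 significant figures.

The weight component along the incline is mg sin 31° = 10.105 N and the normal force is N = mg cos 31° = 16.818 N.
Friction up the slope is f = μN = 0.44 × 16.818 = 7.400 N, so the net downslope force is 10.105 − 7.400 = 2.705 N and a = 2.705 / 2 = 1.3525 m/s².
Starting from rest over a distance of 14.1 m, v² = 2aL = 2 × 1.3525 × 14.1 = 38.1405, so v = 6.1758 m/s.

6.18 m/s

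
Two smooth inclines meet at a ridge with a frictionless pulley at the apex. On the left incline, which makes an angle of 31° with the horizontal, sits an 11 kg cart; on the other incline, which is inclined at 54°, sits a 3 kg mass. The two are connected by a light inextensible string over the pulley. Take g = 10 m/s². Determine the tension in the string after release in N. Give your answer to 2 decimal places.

Resolve each weight along its own incline: the 11 kg mass has component 11 × 10 × sin 31° = 56.654 N down its slope, and the 3 kg mass has 3 × 10 × sin 54° = 24.271 N down its slope.
The 11 kg side's 56.654 N exceeds the other side's 24.271 N, so that mass slides down and the 3 kg mass slides up. Taking that direction as positive, Newton's second law for the whole system gives 56.654 − 24.271 = (11 + 3) a, so a = 32.383 / 14 = 2.3131 m/s².
For the 3 kg mass (up-slope positive): T − 24.271 = 3 × 2.3131, so T = 31.210 N.

31.21 N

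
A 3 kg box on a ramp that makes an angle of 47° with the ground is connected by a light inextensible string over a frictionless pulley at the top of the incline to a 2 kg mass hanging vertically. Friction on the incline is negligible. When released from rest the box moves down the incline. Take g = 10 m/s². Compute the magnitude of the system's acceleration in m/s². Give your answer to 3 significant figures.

0.388 m/s²

For the box on the incline: the weight component along the slope is m₁g sin 47° = 3 × 10 × 0.7314 = 21.942 N and the normal force is N = m₁g cos 47° = 20.460 N.
Newton's second law for the box (down-slope positive): 21.942 − T = 3 a. For the hanging mass (upward positive): T − 2 × 10 = 2 a.
Adding the two equations eliminates T: 1.942 = 5 a, so a = 0.3884 m/s².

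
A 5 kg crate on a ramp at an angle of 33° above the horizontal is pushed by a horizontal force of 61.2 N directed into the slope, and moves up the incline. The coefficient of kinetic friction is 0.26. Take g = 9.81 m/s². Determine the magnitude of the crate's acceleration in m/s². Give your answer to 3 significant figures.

1.05 m/s²

The horizontal push has components F cos 33° = 61.2 × 0.8387 = 51.328 N up the incline and F sin 33° = 61.2 × 0.5446 = 33.330 N pressing into the surface.
The normal force is therefore N = mg cos 33° + F sin 33° = 41.138 + 33.330 = 74.468 N, and kinetic friction down the slope is μN = 0.26 × 74.468 = 19.362 N.
Along the incline: F cos 33° − mg sin 33° − μN = ma, so 51.328 − 26.713 − 19.362 = 5 a, giving a = 1.0506 m/s².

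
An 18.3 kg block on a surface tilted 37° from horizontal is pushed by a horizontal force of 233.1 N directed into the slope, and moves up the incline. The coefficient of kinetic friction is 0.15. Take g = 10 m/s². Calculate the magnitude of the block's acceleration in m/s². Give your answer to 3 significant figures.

1.81 m/s²

The horizontal push has components F cos 37° = 233.1 × 0.7986 = 186.154 N up the incline and F sin 37° = 233.1 × 0.6018 = 140.280 N pressing into the surface.
The normal force is therefore N = mg cos 37° + F sin 37° = 146.144 + 140.280 = 286.424 N, and kinetic friction down the slope is μN = 0.15 × 286.424 = 42.964 N.
Along the incline: F cos 37° − mg sin 37° − μN = ma, so 186.154 − 110.129 − 42.964 = 18.3 a, giving a = 1.8066 m/s².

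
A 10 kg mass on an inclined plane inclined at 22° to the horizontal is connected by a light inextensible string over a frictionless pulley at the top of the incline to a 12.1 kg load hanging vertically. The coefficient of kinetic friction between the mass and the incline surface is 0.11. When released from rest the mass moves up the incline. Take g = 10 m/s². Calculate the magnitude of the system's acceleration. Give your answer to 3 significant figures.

3.32 m/s²

For the mass on the incline: the weight component along the slope is m₁g sin 22° = 10 × 10 × 0.3746 = 37.460 N and the normal force is N = m₁g cos 22° = 92.718 N.
Kinetic friction opposes the mass's motion up the incline: f = μN = 0.11 × 92.718 = 10.199 N acting down the slope.
Newton's second law for the mass (up-slope positive): T − 37.460 − 10.199 = 10 a. For the hanging load (downward positive): 12.1 × 10 − T = 12.1 a.
Adding the two equations eliminates T: 73.341 = 22.1 a, so a = 3.3186 m/s².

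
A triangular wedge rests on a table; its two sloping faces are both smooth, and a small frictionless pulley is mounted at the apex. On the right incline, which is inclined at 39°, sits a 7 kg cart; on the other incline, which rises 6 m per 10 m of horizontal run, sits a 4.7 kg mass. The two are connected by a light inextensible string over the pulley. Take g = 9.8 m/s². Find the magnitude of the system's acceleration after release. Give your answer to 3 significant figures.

1.66 m/s²

Resolve each weight along its own incline: the 7 kg mass has component 7 × 9.8 × sin 39° = 43.171 N down its slope, and the 4.7 kg mass has 4.7 × 9.8 × sin 30.96° = 23.698 N down its slope.
The 7 kg side's 43.171 N exceeds the other side's 23.698 N, so that mass slides down and the 4.7 kg mass slides up. Taking that direction as positive, Newton's second law for the whole system gives 43.171 − 23.698 = (7 + 4.7) a, so a = 19.473 / 11.7 = 1.6644 m/s².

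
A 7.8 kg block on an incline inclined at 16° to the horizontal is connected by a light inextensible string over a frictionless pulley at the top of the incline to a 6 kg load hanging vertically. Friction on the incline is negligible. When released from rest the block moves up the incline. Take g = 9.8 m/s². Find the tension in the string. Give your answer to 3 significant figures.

42.4 N

For the block on the incline: the weight component along the slope is m₁g sin 16° = 7.8 × 9.8 × 0.2756 = 21.067 N and the normal force is N = m₁g cos 16° = 73.479 N.
Newton's second law for the block (up-slope positive): T − 21.067 = 7.8 a. For the hanging load (downward positive): 6 × 9.8 − T = 6 a.
Adding the two equations eliminates T: 37.733 = 13.8 a, so a = 2.7343 m/s².
Then from the hanging load's equation, T = 6 × (9.8 − 2.7343) = 42.394 N.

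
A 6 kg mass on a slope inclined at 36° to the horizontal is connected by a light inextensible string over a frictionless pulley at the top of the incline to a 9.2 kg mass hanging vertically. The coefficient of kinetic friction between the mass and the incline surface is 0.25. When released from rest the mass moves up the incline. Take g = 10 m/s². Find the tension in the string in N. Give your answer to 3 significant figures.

For the mass on the incline: the weight component along the slope is m₁g sin 36° = 6 × 10 × 0.5878 = 35.268 N and the normal force is N = m₁g cos 36° = 48.541 N.
Kinetic friction opposes the mass's motion up the incline: f = μN = 0.25 × 48.541 = 12.135 N acting down the slope.
Newton's second law for the mass (up-slope positive): T − 35.268 − 12.135 = 6 a. For the hanging mass (downward positive): 9.2 × 10 − T = 9.2 a.
Adding the two equations eliminates T: 44.597 = 15.2 a, so a = 2.9340 m/s².
Then from the hanging mass's equation, T = 9.2 × (10 − 2.9340) = 65.007 N.

65.0 N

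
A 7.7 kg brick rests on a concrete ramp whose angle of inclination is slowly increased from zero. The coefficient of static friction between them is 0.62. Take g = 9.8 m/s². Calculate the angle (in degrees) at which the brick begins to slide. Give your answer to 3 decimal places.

31.799°

At the threshold of sliding, static friction is at its maximum μ_s N and exactly balances the weight component along the incline: mg sin θ = μ_s mg cos θ.
Hence tan θ = μ_s = 0.62, so θ = arctan(0.62) = 31.7989°.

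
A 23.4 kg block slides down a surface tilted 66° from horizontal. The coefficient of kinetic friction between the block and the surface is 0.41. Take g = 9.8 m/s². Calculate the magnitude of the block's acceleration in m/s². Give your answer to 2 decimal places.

7.32 m/s²

Resolving the weight along the incline: the component pulling the block down the slope is mg sin 66° = 23.4 × 9.8 × 0.9135 = 209.484 N, and the normal force is N = mg cos 66° = 23.4 × 9.8 × 0.4067 = 93.264 N.
Kinetic friction acts up the slope with magnitude f = μN = 0.41 × 93.264 = 38.238 N.
Net force along the incline is 209.484 − 38.238 = 171.246 N, so a = 171.246 / 23.4 = 7.3182 m/s².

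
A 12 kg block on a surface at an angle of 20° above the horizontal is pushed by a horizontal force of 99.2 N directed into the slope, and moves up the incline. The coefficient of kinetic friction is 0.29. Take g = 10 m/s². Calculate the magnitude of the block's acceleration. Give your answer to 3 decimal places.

The horizontal push has components F cos 20° = 99.2 × 0.9397 = 93.218 N up the incline and F sin 20° = 99.2 × 0.3420 = 33.926 N pressing into the surface.
The normal force is therefore N = mg cos 20° + F sin 20° = 112.764 + 33.926 = 146.690 N, and kinetic friction down the slope is μN = 0.29 × 146.690 = 42.540 N.
Along the incline: F cos 20° − mg sin 20° − μN = ma, so 93.218 − 41.040 − 42.540 = 12 a, giving a = 0.8032 m/s².

0.803 m/s²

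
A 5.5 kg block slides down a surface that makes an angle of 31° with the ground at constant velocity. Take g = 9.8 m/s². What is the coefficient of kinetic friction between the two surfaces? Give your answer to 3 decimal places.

At constant velocity the net force along the incline is zero: mg sin 31° = μ mg cos 31°.
So μ = tan 31° = 0.5150 / 0.8572 = 0.6008.

0.601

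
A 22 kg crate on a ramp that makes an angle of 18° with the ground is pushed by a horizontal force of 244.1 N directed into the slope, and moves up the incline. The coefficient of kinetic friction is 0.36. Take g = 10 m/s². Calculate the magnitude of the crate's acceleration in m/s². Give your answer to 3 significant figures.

The horizontal push has components F cos 18° = 244.1 × 0.9511 = 232.164 N up the incline and F sin 18° = 244.1 × 0.3090 = 75.427 N pressing into the surface.
The normal force is therefore N = mg cos 18° + F sin 18° = 209.242 + 75.427 = 284.669 N, and kinetic friction down the slope is μN = 0.36 × 284.669 = 102.481 N.
Along the incline: F cos 18° − mg sin 18° − μN = ma, so 232.164 − 67.980 − 102.481 = 22 a, giving a = 2.8047 m/s².

2.80 m/s²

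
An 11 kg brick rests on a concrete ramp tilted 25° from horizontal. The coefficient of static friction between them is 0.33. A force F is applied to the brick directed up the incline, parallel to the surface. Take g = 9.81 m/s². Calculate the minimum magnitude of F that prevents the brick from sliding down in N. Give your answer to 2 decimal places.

13.33 N

The normal force is N = mg cos 25° = 97.800 N. With F at its minimum the brick is on the verge of sliding down, so static friction is at its maximum μ_s N = 0.33 × 97.800 = 32.274 N and acts up the slope.
Equilibrium along the incline: F + μ_s N = mg sin 25°, so F = 45.605 − 32.274 = 13.331 N.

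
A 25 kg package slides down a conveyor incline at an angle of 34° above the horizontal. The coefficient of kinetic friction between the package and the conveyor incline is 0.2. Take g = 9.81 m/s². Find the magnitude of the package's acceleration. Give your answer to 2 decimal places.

3.86 m/s²

Resolving the weight along the incline: the component pulling the package down the slope is mg sin 34° = 25 × 9.81 × 0.5592 = 137.144 N, and the normal force is N = mg cos 34° = 25 × 9.81 × 0.8290 = 203.312 N.
Kinetic friction acts up the slope with magnitude f = μN = 0.2 × 203.312 = 40.662 N.
Net force along the incline is 137.144 − 40.662 = 96.482 N, so a = 96.482 / 25 = 3.8593 m/s².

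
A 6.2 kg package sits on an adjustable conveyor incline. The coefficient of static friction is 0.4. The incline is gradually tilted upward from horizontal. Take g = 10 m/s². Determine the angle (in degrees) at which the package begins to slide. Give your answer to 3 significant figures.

21.8°

At the threshold of sliding, static friction is at its maximum μ_s N and exactly balances the weight component along the incline: mg sin θ = μ_s mg cos θ.
Hence tan θ = μ_s = 0.4, so θ = arctan(0.4) = 21.8014°.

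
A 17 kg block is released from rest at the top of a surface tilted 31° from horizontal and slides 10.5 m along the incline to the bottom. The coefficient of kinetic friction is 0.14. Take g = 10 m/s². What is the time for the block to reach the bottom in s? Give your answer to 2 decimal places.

2.31 s

The weight component along the incline is mg sin 31° = 87.556 N and the normal force is N = mg cos 31° = 145.718 N.
Friction up the slope is f = μN = 0.14 × 145.718 = 20.401 N, so the net downslope force is 87.556 − 20.401 = 67.155 N and a = 67.155 / 17 = 3.9503 m/s².
Starting from rest, L = ½at², so t = √(2L/a) = √(2 × 10.5 / 3.9503) = 2.3057 s.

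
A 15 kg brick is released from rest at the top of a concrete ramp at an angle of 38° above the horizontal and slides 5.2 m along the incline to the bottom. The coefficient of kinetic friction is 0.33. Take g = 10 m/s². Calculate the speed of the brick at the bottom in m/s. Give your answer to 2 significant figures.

6.1 m/s

The weight component along the incline is mg sin 38° = 92.349 N and the normal force is N = mg cos 38° = 118.202 N.
Friction up the slope is f = μN = 0.33 × 118.202 = 39.007 N, so the net downslope force is 92.349 − 39.007 = 53.342 N and a = 53.342 / 15 = 3.5561 m/s².
Starting from rest over a distance of 5.2 m, v² = 2aL = 2 × 3.5561 × 5.2 = 36.9834, so v = 6.0814 m/s.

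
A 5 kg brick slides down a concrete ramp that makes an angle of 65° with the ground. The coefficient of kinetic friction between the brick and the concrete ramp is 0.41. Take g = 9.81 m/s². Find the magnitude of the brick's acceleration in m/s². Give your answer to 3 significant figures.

7.19 m/s²

Resolving the weight along the incline: the component pulling the brick down the slope is mg sin 65° = 5 × 9.81 × 0.9063 = 44.454 N, and the normal force is N = mg cos 65° = 5 × 9.81 × 0.4226 = 20.729 N.
Kinetic friction acts up the slope with magnitude f = μN = 0.41 × 20.729 = 8.499 N.
Net force along the incline is 44.454 − 8.499 = 35.955 N, so a = 35.955 / 5 = 7.1910 m/s².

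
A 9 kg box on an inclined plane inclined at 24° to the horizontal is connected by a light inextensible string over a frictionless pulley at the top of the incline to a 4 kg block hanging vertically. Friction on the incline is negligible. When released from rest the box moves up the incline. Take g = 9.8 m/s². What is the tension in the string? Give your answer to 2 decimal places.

38.18 N

For the box on the incline: the weight component along the slope is m₁g sin 24° = 9 × 9.8 × 0.4067 = 35.871 N and the normal force is N = m₁g cos 24° = 80.575 N.
Newton's second law for the box (up-slope positive): T − 35.871 = 9 a. For the hanging block (downward positive): 4 × 9.8 − T = 4 a.
Adding the two equations eliminates T: 3.329 = 13 a, so a = 0.2561 m/s².
Then from the hanging block's equation, T = 4 × (9.8 − 0.2561) = 38.176 N.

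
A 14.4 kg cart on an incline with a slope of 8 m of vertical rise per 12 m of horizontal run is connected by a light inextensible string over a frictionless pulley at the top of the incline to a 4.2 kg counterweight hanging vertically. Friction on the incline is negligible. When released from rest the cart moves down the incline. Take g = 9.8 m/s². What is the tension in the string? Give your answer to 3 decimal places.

49.542 N

For the cart on the incline: the weight component along the slope is m₁g sin 33.69° = 14.4 × 9.8 × 0.5547 = 78.279 N and the normal force is N = m₁g cos 33.69° = 117.419 N.
Newton's second law for the cart (down-slope positive): 78.279 − T = 14.4 a. For the hanging counterweight (upward positive): T − 4.2 × 9.8 = 4.2 a.
Adding the two equations eliminates T: 37.119 = 18.6 a, so a = 1.9956 m/s².
Then from the hanging counterweight's equation, T = 4.2 × (9.8 + 1.9956) = 49.542 N.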